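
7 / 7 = 1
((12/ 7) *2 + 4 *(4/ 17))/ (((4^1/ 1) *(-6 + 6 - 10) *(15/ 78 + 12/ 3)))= -338/ 12971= -0.03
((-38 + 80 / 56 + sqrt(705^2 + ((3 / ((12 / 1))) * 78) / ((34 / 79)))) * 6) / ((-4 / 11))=4224 / 7- 33 * sqrt(574613277) / 68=-11029.60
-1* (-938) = 938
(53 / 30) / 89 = 53 / 2670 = 0.02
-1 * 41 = -41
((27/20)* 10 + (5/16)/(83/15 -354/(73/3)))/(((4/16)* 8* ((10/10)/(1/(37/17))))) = 36153237/11687264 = 3.09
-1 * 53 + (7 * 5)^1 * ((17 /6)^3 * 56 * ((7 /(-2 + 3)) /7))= 1202254 /27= 44527.93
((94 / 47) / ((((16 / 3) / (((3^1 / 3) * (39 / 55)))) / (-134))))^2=61449921 / 48400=1269.63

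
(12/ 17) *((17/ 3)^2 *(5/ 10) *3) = 34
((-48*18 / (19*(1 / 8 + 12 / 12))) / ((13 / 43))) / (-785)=33024 / 193895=0.17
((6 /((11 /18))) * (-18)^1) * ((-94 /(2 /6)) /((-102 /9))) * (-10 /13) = 8223120 /2431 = 3382.61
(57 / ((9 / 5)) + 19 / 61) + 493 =96071 / 183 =524.98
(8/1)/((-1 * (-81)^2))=-8/6561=-0.00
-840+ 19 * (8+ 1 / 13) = -8925 / 13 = -686.54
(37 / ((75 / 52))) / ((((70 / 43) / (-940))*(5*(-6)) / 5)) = 3888404 / 1575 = 2468.83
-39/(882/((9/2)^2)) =-351/392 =-0.90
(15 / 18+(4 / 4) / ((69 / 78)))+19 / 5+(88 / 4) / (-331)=5.70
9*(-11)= -99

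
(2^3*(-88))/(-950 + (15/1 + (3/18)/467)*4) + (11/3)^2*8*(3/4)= 38088226/467583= 81.46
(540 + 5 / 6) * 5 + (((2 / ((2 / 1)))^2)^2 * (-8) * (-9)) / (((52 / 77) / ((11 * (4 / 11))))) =244189 / 78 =3130.63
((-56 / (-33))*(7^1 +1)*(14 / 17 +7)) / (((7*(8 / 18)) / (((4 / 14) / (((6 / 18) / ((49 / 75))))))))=89376 / 4675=19.12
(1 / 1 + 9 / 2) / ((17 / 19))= 209 / 34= 6.15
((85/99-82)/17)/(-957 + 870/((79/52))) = 21883/1762101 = 0.01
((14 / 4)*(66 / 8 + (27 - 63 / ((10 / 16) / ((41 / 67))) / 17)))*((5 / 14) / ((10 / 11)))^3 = 958771209 / 142876160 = 6.71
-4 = -4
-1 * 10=-10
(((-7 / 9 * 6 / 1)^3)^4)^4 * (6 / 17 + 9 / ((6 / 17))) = 1513503178125245103545403330795947714558319059680104546304 / 452009844102277555892379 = 3348385434240189744950941000000000.00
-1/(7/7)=-1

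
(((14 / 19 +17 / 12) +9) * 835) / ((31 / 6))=2123405 / 1178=1802.55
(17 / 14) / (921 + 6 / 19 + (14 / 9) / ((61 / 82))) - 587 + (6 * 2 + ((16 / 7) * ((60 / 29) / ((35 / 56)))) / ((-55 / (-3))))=-123584151991873 / 215083832810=-574.59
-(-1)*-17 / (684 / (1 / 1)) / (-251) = 17 / 171684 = 0.00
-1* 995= -995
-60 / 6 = -10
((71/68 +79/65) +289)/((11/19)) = 24459973/48620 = 503.08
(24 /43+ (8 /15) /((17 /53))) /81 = 24352 /888165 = 0.03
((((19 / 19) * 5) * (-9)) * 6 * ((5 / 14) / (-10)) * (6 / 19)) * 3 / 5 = 243 / 133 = 1.83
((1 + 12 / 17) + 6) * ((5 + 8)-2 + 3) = 1834 / 17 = 107.88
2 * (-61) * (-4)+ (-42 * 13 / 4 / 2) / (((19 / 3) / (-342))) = 8347 / 2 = 4173.50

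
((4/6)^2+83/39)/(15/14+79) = 4214/131157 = 0.03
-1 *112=-112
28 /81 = 0.35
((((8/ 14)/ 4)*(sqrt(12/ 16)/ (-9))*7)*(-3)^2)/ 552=-sqrt(3)/ 1104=-0.00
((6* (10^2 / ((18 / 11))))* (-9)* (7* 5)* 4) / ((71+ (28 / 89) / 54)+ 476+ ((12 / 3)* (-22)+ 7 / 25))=-1005.91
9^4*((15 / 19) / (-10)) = -517.97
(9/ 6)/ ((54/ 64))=16/ 9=1.78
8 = 8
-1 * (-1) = 1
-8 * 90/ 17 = -720/ 17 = -42.35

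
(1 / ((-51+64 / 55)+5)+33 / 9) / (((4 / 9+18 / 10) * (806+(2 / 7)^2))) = 2201815 / 1093067652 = 0.00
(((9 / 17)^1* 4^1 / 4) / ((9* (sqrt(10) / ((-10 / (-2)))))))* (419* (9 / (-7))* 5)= -18855* sqrt(10) / 238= -250.52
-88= -88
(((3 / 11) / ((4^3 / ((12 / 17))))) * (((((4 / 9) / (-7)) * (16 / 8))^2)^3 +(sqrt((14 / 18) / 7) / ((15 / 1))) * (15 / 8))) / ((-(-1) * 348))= 20843264555 / 57867085223152128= 0.00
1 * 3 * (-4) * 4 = -48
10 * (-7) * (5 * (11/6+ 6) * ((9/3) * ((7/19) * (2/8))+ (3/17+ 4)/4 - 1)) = -567525/646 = -878.52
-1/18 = -0.06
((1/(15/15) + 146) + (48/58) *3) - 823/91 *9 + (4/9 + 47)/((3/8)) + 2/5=195.01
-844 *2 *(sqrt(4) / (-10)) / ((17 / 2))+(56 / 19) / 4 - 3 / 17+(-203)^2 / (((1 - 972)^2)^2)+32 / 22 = 659048233559634384 / 15792181672506965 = 41.73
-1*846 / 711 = -94 / 79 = -1.19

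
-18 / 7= -2.57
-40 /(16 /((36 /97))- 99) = 360 /503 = 0.72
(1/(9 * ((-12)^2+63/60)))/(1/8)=160/26109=0.01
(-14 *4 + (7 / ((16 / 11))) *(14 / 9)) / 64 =-3493 / 4608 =-0.76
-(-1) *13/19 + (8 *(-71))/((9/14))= -150971/171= -882.87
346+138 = 484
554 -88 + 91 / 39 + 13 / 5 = 7064 / 15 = 470.93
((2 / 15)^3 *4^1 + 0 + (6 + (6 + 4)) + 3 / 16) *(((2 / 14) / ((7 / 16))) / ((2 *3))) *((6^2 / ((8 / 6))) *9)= 2623911 / 12250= 214.20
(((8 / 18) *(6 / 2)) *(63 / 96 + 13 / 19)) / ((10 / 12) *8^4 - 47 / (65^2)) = 3443375 / 6576106568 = 0.00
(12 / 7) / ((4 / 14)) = 6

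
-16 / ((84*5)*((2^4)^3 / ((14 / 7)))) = -1 / 53760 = -0.00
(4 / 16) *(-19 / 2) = -2.38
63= 63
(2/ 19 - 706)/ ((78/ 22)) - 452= -482464/ 741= -651.10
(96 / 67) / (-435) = -32 / 9715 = -0.00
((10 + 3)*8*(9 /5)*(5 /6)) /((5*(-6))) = -26 /5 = -5.20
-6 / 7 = -0.86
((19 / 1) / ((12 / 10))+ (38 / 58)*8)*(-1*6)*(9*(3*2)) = -198018 / 29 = -6828.21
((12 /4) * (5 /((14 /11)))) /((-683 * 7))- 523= -523.00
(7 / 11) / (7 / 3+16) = 21 / 605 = 0.03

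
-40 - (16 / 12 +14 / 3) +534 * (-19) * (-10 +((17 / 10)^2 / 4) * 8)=1069253 / 25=42770.12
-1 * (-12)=12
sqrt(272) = 4 *sqrt(17) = 16.49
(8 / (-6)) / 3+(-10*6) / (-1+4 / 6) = 1616 / 9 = 179.56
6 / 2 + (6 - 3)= 6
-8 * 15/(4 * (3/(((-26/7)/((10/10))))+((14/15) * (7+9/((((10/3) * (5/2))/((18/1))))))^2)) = -109687500/2223596291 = -0.05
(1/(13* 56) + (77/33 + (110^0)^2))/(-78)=-7283/170352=-0.04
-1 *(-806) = 806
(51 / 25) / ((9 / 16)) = 272 / 75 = 3.63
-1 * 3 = -3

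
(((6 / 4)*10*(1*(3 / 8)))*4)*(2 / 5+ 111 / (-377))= 1791 / 754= 2.38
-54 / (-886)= 27 / 443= 0.06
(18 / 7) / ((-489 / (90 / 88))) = -135 / 25102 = -0.01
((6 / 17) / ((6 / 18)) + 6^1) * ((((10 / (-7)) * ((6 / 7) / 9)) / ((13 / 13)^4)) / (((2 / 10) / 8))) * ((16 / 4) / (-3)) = 128000 / 2499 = 51.22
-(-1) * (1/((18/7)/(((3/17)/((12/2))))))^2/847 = 7/45319824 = 0.00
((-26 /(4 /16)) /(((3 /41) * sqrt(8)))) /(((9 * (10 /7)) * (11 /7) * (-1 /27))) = 26117 * sqrt(2) /55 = 671.55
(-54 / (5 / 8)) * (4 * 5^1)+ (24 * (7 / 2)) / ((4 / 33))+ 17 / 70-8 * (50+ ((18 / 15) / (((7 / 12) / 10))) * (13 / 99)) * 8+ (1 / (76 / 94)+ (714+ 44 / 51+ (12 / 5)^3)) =-34300684261 / 9326625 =-3677.72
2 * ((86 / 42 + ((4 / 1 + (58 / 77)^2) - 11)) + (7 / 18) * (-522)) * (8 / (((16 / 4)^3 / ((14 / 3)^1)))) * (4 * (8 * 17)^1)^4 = -161527194397966336 / 7623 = -21189452236385.46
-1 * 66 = -66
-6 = -6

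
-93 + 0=-93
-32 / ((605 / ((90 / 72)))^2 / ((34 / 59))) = -68 / 863819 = -0.00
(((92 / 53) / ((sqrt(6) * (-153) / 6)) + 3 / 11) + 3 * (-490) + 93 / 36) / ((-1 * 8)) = 23 * sqrt(6) / 16218 + 193663 / 1056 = 183.40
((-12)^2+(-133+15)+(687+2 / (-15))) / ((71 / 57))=203167 / 355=572.30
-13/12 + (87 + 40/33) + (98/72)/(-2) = 68467/792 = 86.45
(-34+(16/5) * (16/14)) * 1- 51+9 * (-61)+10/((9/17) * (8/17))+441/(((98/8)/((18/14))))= -685337/1260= -543.92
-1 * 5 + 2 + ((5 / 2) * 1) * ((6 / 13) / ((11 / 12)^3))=-25989 / 17303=-1.50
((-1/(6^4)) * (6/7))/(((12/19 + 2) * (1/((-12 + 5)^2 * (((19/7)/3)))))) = -361/32400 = -0.01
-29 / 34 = -0.85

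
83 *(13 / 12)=1079 / 12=89.92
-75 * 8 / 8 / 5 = -15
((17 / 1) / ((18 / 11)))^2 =34969 / 324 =107.93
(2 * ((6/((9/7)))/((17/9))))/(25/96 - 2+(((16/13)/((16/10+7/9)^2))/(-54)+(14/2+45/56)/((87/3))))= -243644978304/72707550053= -3.35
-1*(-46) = 46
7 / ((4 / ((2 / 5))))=7 / 10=0.70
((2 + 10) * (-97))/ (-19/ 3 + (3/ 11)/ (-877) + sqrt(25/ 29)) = 4874724219420 * sqrt(29)/ 953449535891 + 179073662051592/ 953449535891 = 215.35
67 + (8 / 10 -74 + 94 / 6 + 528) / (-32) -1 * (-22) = 35663 / 480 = 74.30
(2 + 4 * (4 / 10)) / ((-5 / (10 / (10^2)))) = -9 / 125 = -0.07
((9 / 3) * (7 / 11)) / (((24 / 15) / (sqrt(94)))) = 105 * sqrt(94) / 88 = 11.57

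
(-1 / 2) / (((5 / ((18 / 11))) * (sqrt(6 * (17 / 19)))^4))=-361 / 63580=-0.01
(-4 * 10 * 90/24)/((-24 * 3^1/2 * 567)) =25/3402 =0.01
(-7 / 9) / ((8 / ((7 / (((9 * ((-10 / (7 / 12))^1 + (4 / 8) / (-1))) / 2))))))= 343 / 40014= 0.01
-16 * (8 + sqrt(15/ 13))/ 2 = -64-8 * sqrt(195)/ 13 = -72.59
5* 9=45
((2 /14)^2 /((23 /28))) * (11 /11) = 4 /161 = 0.02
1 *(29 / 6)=29 / 6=4.83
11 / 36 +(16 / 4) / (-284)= 745 / 2556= 0.29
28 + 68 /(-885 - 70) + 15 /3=31447 /955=32.93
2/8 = 1/4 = 0.25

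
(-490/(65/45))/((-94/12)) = 26460/611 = 43.31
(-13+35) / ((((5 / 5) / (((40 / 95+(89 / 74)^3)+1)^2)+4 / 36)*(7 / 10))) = 148.80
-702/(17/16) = -11232/17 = -660.71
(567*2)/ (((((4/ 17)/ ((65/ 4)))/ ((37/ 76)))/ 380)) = 14488621.88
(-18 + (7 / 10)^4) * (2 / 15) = -177599 / 75000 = -2.37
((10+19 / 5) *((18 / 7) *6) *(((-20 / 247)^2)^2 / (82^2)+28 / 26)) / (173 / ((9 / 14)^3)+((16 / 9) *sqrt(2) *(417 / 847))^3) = 14321656236440877413448432613610417590089 / 40672676805072489363598359368080205639405 - 29492454122626453564956279017620460544 *sqrt(2) / 40672676805072489363598359368080205639405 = 0.35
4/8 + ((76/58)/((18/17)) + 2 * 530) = 554227/522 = 1061.74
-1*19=-19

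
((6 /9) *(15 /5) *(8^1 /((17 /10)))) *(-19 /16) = -190 /17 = -11.18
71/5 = 14.20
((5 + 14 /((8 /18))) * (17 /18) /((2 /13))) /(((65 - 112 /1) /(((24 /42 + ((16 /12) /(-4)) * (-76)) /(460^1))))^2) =37299496 /115950465225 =0.00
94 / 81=1.16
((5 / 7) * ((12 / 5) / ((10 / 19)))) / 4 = 57 / 70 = 0.81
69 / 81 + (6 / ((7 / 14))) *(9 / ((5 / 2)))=5947 / 135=44.05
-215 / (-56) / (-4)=-215 / 224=-0.96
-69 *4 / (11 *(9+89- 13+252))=-276 / 3707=-0.07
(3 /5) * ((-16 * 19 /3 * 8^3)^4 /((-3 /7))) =-4108395249269852864512 /405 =-10144185800666303369.17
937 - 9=928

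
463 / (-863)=-463 / 863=-0.54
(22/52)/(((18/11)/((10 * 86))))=26015/117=222.35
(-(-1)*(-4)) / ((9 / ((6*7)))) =-56 / 3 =-18.67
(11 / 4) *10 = 55 / 2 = 27.50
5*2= 10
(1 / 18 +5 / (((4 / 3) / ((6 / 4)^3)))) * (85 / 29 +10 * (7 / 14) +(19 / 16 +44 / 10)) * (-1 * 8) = -114819943 / 83520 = -1374.76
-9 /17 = -0.53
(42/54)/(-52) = -7/468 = -0.01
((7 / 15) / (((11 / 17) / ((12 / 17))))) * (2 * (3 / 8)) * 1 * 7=147 / 55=2.67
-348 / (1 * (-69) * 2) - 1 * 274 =-6244 / 23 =-271.48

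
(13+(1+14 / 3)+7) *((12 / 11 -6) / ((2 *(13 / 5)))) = -315 / 13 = -24.23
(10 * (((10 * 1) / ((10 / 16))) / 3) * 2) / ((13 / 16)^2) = 81920 / 507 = 161.58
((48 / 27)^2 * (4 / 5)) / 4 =256 / 405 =0.63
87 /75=29 /25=1.16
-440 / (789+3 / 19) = -4180 / 7497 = -0.56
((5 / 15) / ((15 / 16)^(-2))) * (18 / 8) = 675 / 1024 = 0.66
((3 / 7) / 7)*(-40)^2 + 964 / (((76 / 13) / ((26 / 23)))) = 6089042 / 21413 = 284.36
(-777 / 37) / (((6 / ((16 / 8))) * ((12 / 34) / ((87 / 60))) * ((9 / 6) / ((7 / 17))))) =-1421 / 180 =-7.89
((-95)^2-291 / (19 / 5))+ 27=170533 / 19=8975.42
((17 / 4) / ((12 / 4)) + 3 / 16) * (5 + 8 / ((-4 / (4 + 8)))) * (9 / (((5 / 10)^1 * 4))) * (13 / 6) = -19019 / 64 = -297.17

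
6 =6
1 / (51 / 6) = 2 / 17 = 0.12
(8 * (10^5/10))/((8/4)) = 40000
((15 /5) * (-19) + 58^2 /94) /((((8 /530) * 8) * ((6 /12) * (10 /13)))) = -686933 /1504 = -456.74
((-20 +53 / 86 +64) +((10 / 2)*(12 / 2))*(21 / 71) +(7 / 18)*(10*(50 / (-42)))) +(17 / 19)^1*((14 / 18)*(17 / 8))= 630719221 / 12529512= 50.34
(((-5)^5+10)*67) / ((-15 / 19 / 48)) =12689264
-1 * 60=-60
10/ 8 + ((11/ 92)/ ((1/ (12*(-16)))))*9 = -18893/ 92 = -205.36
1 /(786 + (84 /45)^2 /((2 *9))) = 2025 /1592042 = 0.00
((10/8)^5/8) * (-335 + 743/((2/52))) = 59321875/8192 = 7241.44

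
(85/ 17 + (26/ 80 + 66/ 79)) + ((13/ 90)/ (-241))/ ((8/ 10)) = 10554697/ 1713510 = 6.16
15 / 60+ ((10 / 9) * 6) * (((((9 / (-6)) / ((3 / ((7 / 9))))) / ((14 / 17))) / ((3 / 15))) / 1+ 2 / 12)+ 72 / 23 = -27943 / 2484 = -11.25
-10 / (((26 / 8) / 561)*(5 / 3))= -13464 / 13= -1035.69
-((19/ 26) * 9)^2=-29241/ 676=-43.26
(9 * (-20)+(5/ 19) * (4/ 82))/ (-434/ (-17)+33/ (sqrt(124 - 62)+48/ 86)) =-116613673802920/ 15891454020853+2472450941730 * sqrt(62)/ 15891454020853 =-6.11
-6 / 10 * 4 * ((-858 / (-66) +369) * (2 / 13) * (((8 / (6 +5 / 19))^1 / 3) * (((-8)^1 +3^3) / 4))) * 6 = -13238592 / 7735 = -1711.52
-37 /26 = -1.42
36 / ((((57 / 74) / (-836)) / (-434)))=16957248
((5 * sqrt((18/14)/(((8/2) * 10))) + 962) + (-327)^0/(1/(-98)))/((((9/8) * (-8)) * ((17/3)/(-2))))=sqrt(70)/238 + 576/17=33.92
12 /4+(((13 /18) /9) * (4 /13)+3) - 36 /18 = 326 /81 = 4.02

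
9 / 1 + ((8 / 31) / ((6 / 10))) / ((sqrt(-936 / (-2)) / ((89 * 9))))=9 + 1780 * sqrt(13) / 403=24.93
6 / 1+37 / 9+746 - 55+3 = 6337 / 9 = 704.11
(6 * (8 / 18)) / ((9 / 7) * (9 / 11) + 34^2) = 616 / 267279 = 0.00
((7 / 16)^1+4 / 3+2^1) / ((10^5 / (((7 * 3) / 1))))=1267 / 1600000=0.00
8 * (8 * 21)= 1344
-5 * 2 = -10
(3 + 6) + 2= 11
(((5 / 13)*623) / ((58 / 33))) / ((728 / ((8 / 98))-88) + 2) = 34265 / 2219776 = 0.02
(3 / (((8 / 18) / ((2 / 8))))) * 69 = 116.44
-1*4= -4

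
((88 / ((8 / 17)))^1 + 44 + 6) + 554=791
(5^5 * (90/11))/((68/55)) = 703125/34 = 20680.15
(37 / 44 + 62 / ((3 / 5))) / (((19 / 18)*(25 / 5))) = 41253 / 2090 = 19.74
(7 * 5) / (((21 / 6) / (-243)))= -2430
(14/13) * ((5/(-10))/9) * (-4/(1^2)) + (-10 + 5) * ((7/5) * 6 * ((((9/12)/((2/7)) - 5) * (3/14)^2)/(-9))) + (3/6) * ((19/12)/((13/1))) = -2735/13104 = -0.21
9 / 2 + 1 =11 / 2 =5.50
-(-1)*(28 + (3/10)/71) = 19883/710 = 28.00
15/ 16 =0.94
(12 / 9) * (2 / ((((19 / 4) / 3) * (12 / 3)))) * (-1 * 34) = -272 / 19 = -14.32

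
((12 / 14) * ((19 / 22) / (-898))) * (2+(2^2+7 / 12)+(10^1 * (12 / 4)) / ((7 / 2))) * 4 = -24187 / 484022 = -0.05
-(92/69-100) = 296/3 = 98.67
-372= -372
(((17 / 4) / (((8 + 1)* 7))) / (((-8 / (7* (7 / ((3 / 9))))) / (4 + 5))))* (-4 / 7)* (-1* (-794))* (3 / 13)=60741 / 52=1168.10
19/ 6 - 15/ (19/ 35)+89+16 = 80.54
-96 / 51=-32 / 17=-1.88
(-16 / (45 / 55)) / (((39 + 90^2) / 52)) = -9152 / 73251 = -0.12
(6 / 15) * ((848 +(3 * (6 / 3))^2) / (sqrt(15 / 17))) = 1768 * sqrt(255) / 75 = 376.44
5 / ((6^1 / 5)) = 4.17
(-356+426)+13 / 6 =433 / 6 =72.17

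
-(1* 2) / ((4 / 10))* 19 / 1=-95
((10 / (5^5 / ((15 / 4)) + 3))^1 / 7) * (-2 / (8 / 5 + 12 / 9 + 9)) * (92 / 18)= -4600 / 3143777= -0.00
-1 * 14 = -14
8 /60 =2 /15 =0.13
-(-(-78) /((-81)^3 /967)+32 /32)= -152005 /177147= -0.86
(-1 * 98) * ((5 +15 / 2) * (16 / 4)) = -4900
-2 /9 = -0.22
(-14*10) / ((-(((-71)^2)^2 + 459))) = 7 / 1270607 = 0.00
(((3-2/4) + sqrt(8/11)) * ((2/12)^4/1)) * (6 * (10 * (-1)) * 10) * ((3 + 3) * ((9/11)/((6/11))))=-125/12-25 * sqrt(22)/33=-13.97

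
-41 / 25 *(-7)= 11.48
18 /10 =1.80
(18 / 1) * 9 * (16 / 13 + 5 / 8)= 15633 / 52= 300.63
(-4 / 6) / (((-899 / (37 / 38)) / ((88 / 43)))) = 3256 / 2203449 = 0.00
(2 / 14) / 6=1 / 42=0.02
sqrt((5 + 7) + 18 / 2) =sqrt(21) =4.58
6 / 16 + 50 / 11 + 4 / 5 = 2517 / 440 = 5.72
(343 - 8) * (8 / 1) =2680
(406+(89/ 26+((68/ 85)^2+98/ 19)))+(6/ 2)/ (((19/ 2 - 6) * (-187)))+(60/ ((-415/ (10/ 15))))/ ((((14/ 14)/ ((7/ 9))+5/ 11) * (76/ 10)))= 415.21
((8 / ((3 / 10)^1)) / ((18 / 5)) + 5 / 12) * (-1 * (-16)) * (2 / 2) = 3380 / 27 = 125.19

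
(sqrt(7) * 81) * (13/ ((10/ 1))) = 1053 * sqrt(7)/ 10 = 278.60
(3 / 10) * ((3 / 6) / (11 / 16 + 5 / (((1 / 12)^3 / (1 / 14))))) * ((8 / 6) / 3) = 112 / 1037955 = 0.00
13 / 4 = 3.25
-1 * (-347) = 347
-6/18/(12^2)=-1/432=-0.00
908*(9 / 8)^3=165483 / 128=1292.84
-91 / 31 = -2.94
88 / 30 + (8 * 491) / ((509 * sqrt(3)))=44 / 15 + 3928 * sqrt(3) / 1527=7.39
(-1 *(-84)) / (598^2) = 21 / 89401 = 0.00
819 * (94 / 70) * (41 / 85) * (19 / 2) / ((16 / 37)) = 158497677 / 13600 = 11654.24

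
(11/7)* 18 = 198/7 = 28.29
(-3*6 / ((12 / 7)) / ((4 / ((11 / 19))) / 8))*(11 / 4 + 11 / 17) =-53361 / 1292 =-41.30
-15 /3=-5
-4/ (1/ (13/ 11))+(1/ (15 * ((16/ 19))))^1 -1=-14911/ 2640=-5.65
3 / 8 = 0.38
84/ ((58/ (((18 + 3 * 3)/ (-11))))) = -1134/ 319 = -3.55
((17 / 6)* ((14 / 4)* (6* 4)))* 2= 476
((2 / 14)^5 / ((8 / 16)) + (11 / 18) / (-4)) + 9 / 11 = 8858873 / 13311144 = 0.67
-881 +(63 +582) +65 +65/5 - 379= -537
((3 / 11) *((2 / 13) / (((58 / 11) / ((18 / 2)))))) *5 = 135 / 377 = 0.36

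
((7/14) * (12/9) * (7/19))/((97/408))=1904/1843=1.03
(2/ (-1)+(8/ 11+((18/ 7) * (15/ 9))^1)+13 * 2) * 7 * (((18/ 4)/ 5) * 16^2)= 46792.15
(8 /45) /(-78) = -4 /1755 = -0.00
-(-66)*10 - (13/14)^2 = 129191/196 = 659.14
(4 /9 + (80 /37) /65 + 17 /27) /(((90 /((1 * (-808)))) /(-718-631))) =7837587476 /584415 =13411.00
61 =61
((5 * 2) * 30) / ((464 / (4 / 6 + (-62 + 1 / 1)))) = -4525 / 116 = -39.01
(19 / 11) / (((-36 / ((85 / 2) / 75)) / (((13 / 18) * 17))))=-71383 / 213840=-0.33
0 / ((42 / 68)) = 0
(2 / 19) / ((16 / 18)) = 9 / 76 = 0.12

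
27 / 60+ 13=269 / 20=13.45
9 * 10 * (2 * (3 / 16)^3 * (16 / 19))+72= 88767 / 1216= 73.00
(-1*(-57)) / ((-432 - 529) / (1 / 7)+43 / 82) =-1558 / 183857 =-0.01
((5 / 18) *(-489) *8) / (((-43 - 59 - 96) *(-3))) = -1630 / 891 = -1.83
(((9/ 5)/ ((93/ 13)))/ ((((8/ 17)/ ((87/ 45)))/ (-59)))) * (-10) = 378131/ 620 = 609.89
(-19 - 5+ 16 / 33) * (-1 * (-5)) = -3880 / 33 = -117.58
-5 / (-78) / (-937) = -5 / 73086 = -0.00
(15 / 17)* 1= 15 / 17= 0.88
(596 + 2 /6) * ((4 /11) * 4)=28624 /33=867.39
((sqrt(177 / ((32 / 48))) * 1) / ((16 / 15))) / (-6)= -15 * sqrt(118) / 64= -2.55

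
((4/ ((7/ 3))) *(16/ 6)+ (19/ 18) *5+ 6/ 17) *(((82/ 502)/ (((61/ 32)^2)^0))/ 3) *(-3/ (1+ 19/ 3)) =-895973/ 3942708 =-0.23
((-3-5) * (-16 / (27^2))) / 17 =128 / 12393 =0.01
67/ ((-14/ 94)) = -3149/ 7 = -449.86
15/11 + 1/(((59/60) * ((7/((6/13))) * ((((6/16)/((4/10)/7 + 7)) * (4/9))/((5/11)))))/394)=16213125/31801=509.83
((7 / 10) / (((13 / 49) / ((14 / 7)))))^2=117649 / 4225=27.85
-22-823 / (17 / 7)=-6135 / 17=-360.88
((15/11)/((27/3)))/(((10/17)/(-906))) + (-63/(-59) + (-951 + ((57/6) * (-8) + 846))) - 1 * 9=-274070/649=-422.30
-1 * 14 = -14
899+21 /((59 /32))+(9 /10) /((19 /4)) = 5103797 /5605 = 910.58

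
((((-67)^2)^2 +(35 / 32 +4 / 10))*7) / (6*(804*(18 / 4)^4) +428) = 71.29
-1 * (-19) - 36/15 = 16.60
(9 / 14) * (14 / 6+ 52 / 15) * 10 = 261 / 7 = 37.29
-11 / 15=-0.73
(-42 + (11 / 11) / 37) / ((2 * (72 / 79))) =-122687 / 5328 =-23.03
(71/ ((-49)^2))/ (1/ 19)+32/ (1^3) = 32.56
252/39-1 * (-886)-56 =10874/13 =836.46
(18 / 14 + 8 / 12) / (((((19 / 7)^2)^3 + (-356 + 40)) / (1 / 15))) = 689087 / 444095865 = 0.00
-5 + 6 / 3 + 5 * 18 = 87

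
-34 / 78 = -0.44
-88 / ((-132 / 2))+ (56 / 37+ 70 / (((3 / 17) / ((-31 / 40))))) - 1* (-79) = -100153 / 444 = -225.57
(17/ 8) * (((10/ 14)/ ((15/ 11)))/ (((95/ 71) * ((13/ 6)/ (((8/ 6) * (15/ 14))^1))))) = 13277/ 24206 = 0.55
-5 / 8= -0.62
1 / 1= 1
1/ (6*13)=1/ 78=0.01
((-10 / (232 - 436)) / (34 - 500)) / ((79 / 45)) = -75 / 1251676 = -0.00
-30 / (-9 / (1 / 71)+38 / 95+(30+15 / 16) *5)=2400 / 38713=0.06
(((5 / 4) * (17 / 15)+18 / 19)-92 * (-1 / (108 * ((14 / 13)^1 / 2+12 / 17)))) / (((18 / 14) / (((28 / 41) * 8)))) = 674370536 / 52056675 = 12.95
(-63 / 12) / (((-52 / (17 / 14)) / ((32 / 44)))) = 51 / 572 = 0.09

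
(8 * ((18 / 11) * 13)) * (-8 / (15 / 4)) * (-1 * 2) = 39936 / 55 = 726.11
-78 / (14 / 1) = -39 / 7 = -5.57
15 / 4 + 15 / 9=65 / 12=5.42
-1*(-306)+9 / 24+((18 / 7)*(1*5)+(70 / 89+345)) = 3314453 / 4984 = 665.02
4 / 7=0.57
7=7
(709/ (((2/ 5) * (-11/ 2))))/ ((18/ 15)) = -17725/ 66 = -268.56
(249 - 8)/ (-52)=-241/ 52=-4.63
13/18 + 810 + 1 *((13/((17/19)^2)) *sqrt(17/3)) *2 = 9386 *sqrt(51)/867 + 14593/18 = 888.03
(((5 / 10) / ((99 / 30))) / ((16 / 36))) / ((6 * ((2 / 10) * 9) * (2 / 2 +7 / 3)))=5 / 528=0.01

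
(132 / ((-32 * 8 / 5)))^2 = 27225 / 4096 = 6.65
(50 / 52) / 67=25 / 1742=0.01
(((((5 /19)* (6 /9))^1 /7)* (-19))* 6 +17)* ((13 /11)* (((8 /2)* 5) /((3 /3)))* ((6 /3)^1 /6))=780 /7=111.43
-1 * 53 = -53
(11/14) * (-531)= -5841/14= -417.21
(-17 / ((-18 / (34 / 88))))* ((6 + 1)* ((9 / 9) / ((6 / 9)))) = 2023 / 528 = 3.83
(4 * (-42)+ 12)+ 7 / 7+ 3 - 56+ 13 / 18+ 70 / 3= -3311 / 18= -183.94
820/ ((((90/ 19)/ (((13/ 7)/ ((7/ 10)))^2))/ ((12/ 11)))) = 105320800/ 79233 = 1329.25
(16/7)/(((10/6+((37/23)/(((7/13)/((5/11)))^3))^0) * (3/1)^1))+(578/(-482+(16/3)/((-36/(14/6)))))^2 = 4599101417/2671313575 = 1.72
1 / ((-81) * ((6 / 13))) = -13 / 486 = -0.03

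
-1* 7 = -7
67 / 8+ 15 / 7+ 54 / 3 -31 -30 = -1819 / 56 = -32.48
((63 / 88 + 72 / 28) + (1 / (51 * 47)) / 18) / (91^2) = 43685633 / 110045944008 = 0.00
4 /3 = 1.33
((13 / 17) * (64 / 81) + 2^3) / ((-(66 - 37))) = -11848 / 39933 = -0.30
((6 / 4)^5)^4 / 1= 3486784401 / 1048576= 3325.26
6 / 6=1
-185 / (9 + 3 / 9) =-555 / 28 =-19.82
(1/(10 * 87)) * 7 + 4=4.01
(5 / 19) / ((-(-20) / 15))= 15 / 76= 0.20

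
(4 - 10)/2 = -3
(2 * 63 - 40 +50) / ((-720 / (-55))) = 187 / 18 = 10.39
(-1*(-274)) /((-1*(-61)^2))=-274 /3721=-0.07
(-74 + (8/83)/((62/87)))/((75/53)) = -10072862/192975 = -52.20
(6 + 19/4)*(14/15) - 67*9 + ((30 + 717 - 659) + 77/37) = -558203/1110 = -502.89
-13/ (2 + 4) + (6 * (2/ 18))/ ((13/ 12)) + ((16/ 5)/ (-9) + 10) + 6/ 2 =12979/ 1170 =11.09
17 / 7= 2.43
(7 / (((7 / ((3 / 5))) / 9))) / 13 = 27 / 65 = 0.42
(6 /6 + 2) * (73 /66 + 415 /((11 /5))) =12523 /22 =569.23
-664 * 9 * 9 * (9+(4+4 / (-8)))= -672300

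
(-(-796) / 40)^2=39601 / 100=396.01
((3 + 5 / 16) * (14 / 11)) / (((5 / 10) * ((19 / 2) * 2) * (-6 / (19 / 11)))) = -371 / 2904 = -0.13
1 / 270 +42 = 42.00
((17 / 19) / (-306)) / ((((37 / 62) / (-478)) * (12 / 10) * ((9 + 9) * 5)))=7409 / 341658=0.02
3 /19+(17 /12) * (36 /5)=984 /95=10.36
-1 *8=-8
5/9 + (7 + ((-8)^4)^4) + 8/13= 281474976710664.17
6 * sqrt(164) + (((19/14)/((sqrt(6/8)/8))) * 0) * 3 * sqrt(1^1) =12 * sqrt(41) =76.84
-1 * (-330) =330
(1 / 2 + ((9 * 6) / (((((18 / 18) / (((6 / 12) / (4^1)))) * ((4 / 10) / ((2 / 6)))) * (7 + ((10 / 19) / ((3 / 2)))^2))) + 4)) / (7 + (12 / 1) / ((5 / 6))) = 4896765 / 19810408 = 0.25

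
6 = 6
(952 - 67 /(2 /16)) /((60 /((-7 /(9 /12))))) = -2912 /45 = -64.71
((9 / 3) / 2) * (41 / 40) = 123 / 80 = 1.54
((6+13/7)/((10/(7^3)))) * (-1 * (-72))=19404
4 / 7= 0.57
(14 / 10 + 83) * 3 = 1266 / 5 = 253.20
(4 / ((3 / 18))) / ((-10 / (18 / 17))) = -216 / 85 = -2.54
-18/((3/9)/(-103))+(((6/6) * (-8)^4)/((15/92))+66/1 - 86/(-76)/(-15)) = 5842511/190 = 30750.06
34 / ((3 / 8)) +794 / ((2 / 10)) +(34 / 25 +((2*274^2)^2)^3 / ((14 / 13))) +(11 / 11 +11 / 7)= 798111020796184790444073830529302 / 75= 10641480277282463872587650000000.00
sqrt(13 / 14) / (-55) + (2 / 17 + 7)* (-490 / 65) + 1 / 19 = -225081 / 4199 - sqrt(182) / 770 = -53.62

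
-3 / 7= -0.43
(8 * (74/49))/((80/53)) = 1961/245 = 8.00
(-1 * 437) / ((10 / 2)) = -437 / 5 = -87.40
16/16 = 1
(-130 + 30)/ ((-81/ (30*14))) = 14000/ 27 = 518.52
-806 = -806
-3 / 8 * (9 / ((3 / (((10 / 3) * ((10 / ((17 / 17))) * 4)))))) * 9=-1350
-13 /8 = -1.62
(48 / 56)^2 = 36 / 49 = 0.73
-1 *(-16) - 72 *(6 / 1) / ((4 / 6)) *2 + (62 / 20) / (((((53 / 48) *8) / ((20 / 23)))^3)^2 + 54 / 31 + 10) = -130196268407423026062080 / 101715834917481319111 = -1280.00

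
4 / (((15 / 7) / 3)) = 5.60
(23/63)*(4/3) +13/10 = 3377/1890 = 1.79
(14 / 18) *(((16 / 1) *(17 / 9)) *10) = 235.06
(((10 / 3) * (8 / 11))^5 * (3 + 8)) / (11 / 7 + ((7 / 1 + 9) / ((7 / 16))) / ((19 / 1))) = 87162880000 / 330871959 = 263.43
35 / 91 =5 / 13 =0.38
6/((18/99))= 33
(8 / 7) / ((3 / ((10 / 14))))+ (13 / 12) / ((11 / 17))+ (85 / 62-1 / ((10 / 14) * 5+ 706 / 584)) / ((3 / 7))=9124148311 / 1959163668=4.66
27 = 27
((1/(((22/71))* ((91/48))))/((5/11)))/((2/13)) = 852/35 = 24.34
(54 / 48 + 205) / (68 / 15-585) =-24735 / 69656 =-0.36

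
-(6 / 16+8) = -67 / 8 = -8.38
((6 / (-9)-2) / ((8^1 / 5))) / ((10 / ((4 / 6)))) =-1 / 9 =-0.11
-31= -31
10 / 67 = 0.15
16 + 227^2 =51545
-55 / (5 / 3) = -33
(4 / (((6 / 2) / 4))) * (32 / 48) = 32 / 9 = 3.56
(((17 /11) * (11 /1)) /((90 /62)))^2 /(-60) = -277729 /121500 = -2.29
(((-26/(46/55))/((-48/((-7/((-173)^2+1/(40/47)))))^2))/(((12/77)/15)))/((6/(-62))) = 86393125/117696814165584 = 0.00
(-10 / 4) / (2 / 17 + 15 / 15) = -85 / 38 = -2.24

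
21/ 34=0.62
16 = 16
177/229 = 0.77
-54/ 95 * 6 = -324/ 95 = -3.41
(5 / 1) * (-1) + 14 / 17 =-71 / 17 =-4.18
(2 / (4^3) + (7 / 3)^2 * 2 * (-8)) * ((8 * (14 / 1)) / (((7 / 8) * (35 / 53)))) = -5316748 / 315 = -16878.57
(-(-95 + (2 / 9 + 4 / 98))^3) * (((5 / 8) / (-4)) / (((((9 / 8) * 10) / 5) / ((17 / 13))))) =-6198591949631815 / 80277089256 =-77214.96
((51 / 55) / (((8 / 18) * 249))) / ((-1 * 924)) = -51 / 5624080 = -0.00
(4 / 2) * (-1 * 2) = -4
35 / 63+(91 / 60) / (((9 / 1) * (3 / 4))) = 316 / 405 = 0.78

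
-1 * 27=-27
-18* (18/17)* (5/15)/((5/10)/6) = -1296/17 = -76.24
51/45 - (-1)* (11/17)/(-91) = 26134/23205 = 1.13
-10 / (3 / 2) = -20 / 3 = -6.67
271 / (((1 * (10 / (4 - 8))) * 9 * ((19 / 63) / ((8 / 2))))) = -15176 / 95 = -159.75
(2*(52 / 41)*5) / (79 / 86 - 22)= -44720 / 74333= -0.60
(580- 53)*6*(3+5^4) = 1985736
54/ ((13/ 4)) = 216/ 13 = 16.62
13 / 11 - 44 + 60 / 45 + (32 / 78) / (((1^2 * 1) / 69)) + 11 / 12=-7013 / 572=-12.26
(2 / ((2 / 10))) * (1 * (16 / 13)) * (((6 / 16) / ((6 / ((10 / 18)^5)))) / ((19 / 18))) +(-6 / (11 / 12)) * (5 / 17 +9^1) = -18423882692 / 303046029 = -60.80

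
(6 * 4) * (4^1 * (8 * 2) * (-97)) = -148992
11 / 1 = 11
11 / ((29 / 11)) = 121 / 29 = 4.17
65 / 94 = 0.69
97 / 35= 2.77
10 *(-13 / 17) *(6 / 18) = -130 / 51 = -2.55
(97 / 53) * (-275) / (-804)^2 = -26675 / 34260048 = -0.00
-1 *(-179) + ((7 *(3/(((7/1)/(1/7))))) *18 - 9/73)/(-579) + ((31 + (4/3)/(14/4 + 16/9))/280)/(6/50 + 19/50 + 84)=5668170956641/31667845300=178.99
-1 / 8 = -0.12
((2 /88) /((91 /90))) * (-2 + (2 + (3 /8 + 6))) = 2295 /16016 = 0.14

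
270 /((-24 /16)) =-180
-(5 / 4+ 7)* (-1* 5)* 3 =495 / 4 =123.75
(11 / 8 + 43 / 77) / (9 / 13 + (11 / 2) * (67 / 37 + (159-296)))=-572871 / 220102960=-0.00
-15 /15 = -1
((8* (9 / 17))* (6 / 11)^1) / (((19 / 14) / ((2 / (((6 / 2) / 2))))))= 8064 / 3553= 2.27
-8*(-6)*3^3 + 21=1317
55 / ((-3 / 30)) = -550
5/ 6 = 0.83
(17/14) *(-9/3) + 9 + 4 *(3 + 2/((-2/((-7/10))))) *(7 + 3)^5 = 20720075/14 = 1480005.36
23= 23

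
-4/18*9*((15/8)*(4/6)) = -5/2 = -2.50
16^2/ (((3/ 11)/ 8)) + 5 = 22543/ 3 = 7514.33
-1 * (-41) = 41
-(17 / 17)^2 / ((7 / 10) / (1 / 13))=-10 / 91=-0.11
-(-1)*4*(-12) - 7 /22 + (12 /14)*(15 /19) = -139399 /2926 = -47.64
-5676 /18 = -946 /3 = -315.33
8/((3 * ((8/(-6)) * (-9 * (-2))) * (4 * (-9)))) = 0.00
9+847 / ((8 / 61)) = 51739 / 8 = 6467.38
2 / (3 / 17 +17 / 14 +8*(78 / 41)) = 19516 / 162083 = 0.12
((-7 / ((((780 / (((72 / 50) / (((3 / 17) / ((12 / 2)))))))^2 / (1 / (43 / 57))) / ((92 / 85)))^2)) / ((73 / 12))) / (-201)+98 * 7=686.00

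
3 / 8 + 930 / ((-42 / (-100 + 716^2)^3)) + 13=-2981656596500031483.77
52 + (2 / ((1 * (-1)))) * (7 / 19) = 974 / 19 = 51.26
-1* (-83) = 83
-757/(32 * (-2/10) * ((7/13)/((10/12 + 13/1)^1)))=4084015/1344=3038.70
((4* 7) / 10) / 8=0.35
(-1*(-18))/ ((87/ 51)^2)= 5202/ 841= 6.19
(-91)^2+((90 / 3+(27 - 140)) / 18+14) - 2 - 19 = 148849 / 18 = 8269.39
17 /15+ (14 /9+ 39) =1876 /45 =41.69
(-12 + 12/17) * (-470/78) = 15040/221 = 68.05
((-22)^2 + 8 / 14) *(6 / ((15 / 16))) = 108544 / 35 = 3101.26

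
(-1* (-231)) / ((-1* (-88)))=2.62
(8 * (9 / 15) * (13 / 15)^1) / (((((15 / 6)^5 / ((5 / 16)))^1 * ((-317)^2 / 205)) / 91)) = 776048 / 314028125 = 0.00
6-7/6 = 29/6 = 4.83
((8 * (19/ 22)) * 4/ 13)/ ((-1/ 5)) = -1520/ 143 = -10.63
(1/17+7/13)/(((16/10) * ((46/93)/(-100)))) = -383625/5083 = -75.47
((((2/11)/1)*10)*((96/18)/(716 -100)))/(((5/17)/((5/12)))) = 170/7623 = 0.02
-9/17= -0.53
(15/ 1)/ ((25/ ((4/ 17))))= 12/ 85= 0.14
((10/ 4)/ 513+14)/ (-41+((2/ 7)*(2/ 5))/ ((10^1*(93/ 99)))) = -77951825/ 228140334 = -0.34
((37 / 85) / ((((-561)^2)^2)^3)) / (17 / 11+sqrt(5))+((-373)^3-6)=-51895123.00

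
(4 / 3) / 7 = 4 / 21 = 0.19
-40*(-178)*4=28480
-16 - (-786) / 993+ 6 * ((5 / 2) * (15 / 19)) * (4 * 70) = 20757354 / 6289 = 3300.58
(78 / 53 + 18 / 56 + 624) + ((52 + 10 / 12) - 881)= -900967 / 4452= -202.37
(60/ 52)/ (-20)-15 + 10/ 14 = -5221/ 364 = -14.34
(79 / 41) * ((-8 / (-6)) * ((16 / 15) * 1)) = 5056 / 1845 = 2.74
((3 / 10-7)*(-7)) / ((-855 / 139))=-65191 / 8550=-7.62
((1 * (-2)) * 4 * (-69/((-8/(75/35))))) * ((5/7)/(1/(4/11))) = -20700/539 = -38.40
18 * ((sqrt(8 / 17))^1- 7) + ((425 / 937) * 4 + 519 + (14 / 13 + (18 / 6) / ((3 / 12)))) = 36 * sqrt(34) / 17 + 4968523 / 12181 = 420.24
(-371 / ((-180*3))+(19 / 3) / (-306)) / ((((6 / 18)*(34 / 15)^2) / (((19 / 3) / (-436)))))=-193705 / 34273088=-0.01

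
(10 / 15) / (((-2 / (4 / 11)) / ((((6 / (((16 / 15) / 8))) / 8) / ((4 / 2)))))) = -15 / 44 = -0.34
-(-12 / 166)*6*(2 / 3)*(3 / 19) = 72 / 1577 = 0.05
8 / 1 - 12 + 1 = -3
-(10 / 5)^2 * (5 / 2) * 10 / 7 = -100 / 7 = -14.29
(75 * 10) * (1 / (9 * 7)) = 250 / 21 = 11.90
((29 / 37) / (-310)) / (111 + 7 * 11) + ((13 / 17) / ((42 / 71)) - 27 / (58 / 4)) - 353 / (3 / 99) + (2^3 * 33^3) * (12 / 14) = 5241316567994263 / 22324795080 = 234775.57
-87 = -87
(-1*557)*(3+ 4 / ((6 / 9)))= -5013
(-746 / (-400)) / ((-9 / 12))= -373 / 150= -2.49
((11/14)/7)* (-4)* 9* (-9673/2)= 19543.41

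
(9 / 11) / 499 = 9 / 5489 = 0.00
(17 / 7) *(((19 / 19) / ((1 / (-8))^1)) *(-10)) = 1360 / 7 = 194.29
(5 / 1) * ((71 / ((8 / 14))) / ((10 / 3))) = 186.38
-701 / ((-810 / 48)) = 5608 / 135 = 41.54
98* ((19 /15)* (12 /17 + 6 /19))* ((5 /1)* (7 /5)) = 887.76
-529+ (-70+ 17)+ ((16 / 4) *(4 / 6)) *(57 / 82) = -23786 / 41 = -580.15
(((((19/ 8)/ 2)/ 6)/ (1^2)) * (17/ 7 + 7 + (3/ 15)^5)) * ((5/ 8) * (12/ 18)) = 3918883/ 5040000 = 0.78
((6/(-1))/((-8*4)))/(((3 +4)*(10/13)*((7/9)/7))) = 351/1120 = 0.31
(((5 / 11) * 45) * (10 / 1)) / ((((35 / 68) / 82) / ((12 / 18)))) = 1672800 / 77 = 21724.68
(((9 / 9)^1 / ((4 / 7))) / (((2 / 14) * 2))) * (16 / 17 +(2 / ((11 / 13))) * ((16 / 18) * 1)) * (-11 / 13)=-31360 / 1989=-15.77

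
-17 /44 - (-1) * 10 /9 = 287 /396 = 0.72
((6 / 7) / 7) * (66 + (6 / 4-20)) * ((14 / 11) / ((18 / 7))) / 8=95 / 264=0.36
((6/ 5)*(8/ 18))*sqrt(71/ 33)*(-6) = -16*sqrt(2343)/ 165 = -4.69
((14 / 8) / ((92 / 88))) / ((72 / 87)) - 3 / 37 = 79309 / 40848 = 1.94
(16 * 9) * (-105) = -15120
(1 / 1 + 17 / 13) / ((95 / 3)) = 18 / 247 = 0.07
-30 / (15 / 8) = -16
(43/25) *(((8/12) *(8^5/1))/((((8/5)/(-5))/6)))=-704512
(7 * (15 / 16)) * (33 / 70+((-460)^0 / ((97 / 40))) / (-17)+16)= 5695491 / 52768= 107.93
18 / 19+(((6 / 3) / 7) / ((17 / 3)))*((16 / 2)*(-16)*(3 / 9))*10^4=-48637858 / 2261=-21511.66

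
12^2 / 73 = 144 / 73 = 1.97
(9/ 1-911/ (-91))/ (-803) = -1730/ 73073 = -0.02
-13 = -13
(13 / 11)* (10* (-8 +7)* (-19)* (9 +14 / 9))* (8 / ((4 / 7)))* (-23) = -75557300 / 99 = -763205.05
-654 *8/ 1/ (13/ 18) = -94176/ 13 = -7244.31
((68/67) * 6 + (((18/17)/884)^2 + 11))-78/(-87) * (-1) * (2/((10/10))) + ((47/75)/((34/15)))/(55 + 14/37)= 15.30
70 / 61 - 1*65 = -3895 / 61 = -63.85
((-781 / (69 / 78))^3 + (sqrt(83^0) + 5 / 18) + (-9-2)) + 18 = -150711240814205 / 219006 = -688160328.09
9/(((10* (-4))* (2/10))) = -9/8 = -1.12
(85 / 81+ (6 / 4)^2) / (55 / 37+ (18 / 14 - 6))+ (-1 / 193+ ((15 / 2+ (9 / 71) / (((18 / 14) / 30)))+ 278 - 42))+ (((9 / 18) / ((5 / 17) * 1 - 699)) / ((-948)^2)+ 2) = 136159353488472961973 / 550293577990592832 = 247.43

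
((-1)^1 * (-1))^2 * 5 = 5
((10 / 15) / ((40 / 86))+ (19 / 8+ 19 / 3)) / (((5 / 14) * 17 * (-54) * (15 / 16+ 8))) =-17038 / 4922775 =-0.00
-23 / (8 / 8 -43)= 23 / 42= 0.55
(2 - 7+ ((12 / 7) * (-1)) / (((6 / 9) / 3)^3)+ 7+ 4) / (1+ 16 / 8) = -701 / 14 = -50.07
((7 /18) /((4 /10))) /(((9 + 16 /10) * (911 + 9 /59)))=10325 /102570264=0.00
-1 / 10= -0.10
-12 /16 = -3 /4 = -0.75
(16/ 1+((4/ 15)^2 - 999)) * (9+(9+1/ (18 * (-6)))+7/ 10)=-2232157787/ 121500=-18371.67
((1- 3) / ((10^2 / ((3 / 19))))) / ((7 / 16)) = -24 / 3325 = -0.01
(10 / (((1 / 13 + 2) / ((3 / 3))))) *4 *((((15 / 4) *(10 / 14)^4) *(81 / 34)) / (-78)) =-46875 / 81634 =-0.57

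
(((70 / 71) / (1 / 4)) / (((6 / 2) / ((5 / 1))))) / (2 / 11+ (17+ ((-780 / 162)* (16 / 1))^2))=3742200 / 3388700851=0.00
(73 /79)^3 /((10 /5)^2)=389017 /1972156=0.20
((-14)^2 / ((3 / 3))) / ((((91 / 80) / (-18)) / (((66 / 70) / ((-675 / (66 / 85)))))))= 92928 / 27625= 3.36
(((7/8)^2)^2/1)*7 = 16807/4096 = 4.10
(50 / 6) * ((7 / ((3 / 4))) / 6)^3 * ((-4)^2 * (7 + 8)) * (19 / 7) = 14896000 / 729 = 20433.47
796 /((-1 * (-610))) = 398 /305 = 1.30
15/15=1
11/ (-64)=-11/ 64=-0.17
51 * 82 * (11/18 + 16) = 208403/3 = 69467.67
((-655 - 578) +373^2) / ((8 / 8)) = 137896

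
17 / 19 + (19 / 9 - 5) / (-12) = 1165 / 1026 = 1.14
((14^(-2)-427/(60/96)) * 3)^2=4034445839649/960400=4200797.42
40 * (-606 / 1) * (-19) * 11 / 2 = 2533080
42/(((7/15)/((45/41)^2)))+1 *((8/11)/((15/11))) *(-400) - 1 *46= -150.92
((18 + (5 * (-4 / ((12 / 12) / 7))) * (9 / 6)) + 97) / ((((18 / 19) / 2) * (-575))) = 361 / 1035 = 0.35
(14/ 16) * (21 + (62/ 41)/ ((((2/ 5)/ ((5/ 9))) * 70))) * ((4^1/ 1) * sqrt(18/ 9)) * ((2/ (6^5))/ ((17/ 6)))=108641 * sqrt(2)/ 16259616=0.01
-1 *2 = -2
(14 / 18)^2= 49 / 81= 0.60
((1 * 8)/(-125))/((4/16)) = -32/125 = -0.26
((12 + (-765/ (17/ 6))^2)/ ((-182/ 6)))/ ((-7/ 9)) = 3090.46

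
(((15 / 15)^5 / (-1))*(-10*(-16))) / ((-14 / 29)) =2320 / 7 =331.43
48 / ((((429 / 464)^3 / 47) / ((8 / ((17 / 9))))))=12089.40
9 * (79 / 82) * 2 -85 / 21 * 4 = 991 / 861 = 1.15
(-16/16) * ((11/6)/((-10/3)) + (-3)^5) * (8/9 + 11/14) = 1027781/2520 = 407.85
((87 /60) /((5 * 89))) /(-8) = -29 /71200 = -0.00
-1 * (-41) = 41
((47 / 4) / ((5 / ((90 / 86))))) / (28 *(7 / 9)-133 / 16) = 15228 / 83377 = 0.18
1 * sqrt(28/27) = 2 * sqrt(21)/9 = 1.02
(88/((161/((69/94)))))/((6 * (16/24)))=33/329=0.10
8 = 8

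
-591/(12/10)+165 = -655/2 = -327.50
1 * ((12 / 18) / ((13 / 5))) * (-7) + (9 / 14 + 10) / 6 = -23 / 1092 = -0.02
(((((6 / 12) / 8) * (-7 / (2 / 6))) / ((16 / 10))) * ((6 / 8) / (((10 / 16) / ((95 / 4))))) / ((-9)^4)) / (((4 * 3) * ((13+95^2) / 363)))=-80465 / 6746830848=-0.00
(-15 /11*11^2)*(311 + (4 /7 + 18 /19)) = -6858225 /133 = -51565.60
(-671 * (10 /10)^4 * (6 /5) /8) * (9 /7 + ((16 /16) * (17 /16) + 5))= -1656699 /2240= -739.60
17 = 17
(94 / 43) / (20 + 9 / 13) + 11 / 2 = 129681 / 23134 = 5.61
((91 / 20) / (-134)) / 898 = -91 / 2406640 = -0.00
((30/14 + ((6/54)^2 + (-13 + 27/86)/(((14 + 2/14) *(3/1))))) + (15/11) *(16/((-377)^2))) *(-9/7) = -141520309795/59294228994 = -2.39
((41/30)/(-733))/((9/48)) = -328/32985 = -0.01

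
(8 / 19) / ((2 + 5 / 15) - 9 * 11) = -0.00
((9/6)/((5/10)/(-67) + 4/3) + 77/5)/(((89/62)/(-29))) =-79212688/237185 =-333.97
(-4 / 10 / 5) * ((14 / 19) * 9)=-252 / 475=-0.53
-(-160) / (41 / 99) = 15840 / 41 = 386.34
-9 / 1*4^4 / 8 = -288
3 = 3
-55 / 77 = -5 / 7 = -0.71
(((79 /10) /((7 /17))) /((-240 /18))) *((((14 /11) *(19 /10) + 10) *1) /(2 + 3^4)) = -2751807 /12782000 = -0.22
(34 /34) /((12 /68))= 17 /3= 5.67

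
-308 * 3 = -924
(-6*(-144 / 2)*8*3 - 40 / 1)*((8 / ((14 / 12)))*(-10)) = -4957440 / 7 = -708205.71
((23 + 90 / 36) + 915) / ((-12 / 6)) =-1881 / 4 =-470.25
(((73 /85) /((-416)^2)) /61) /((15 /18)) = 219 /2243238400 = 0.00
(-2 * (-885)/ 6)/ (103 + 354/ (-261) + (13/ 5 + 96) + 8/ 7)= 898275/ 613222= 1.46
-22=-22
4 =4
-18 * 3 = -54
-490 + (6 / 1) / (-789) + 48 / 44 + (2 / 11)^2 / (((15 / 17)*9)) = -2100419576 / 4296105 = -488.91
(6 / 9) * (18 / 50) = 6 / 25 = 0.24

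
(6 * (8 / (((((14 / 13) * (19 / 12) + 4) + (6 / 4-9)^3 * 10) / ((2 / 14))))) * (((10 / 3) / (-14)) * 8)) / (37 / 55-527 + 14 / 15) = -329472 / 55836188107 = -0.00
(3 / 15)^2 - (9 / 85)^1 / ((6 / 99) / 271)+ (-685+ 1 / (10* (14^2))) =-192991511 / 166600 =-1158.41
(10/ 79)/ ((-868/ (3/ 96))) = -5/ 1097152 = -0.00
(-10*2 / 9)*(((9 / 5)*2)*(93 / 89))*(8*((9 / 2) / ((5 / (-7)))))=421.32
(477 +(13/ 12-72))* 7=34111/ 12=2842.58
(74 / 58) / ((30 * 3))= 37 / 2610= 0.01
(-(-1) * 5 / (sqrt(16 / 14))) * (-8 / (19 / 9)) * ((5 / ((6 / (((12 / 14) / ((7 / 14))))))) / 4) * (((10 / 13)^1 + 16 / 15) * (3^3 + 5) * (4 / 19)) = -687360 * sqrt(14) / 32851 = -78.29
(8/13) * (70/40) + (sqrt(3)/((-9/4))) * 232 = 14/13 - 928 * sqrt(3)/9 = -177.52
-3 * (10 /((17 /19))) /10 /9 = -19 /51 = -0.37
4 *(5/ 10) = 2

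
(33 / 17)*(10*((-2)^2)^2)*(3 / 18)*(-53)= -46640 / 17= -2743.53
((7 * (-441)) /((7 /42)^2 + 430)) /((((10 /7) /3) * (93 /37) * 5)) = -1.20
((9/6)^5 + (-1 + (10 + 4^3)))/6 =13.43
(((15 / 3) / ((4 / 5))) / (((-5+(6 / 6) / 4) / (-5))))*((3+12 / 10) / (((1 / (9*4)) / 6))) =113400 / 19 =5968.42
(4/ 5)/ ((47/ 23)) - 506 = -118818/ 235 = -505.61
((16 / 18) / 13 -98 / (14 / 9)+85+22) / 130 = 2578 / 7605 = 0.34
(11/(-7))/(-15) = 11/105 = 0.10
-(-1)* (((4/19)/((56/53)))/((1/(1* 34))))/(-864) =-901/114912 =-0.01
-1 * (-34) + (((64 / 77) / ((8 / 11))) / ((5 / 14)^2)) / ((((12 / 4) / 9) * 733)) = 623722 / 18325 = 34.04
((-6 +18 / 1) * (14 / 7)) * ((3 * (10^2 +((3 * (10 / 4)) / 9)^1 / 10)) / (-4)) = -3603 / 2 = -1801.50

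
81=81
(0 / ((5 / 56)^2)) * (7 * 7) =0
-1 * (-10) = 10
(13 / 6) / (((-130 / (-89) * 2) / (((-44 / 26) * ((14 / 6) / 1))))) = -6853 / 2340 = -2.93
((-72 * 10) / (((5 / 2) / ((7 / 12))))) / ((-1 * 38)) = 84 / 19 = 4.42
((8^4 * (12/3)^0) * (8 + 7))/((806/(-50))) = -1536000/403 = -3811.41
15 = 15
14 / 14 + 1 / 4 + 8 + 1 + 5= 61 / 4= 15.25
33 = 33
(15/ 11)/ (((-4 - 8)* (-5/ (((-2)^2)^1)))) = 1/ 11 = 0.09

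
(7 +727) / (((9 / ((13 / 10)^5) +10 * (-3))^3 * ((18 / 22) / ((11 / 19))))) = -2273011951076728246099 / 91772385668371027534500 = -0.02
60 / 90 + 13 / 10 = 59 / 30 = 1.97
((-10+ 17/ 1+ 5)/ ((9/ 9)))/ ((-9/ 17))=-68/ 3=-22.67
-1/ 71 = -0.01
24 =24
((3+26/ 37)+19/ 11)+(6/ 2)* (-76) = -90586/ 407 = -222.57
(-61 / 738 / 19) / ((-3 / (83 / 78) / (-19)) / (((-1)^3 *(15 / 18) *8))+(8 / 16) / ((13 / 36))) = -329095 / 103060593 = -0.00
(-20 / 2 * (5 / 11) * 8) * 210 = -84000 / 11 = -7636.36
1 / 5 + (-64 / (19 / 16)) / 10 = -493 / 95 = -5.19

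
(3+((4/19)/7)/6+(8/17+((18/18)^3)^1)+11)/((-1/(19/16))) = -104971/5712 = -18.38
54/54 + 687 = 688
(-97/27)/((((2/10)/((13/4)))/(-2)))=6305/54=116.76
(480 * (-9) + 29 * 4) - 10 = -4214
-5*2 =-10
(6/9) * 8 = 16/3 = 5.33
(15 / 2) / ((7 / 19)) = 20.36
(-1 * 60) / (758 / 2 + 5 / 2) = -120 / 763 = -0.16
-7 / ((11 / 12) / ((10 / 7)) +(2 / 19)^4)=-109469640 / 10036637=-10.91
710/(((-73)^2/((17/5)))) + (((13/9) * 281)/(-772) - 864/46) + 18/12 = -14779762465/851595516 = -17.36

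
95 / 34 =2.79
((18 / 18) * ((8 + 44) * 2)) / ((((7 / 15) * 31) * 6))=260 / 217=1.20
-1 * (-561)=561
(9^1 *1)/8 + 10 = 89/8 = 11.12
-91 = -91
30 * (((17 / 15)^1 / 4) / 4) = 2.12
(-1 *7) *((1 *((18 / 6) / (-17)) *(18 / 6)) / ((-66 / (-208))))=2184 / 187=11.68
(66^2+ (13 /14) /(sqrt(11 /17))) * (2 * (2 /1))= 26 * sqrt(187) /77+ 17424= 17428.62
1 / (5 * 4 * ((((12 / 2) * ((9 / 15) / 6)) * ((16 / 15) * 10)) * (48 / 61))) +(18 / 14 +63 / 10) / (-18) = -88489 / 215040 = -0.41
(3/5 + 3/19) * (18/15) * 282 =121824/475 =256.47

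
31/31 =1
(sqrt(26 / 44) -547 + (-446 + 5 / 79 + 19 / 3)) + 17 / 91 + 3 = -21209345 / 21567 + sqrt(286) / 22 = -982.65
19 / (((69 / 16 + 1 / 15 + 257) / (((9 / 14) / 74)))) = 0.00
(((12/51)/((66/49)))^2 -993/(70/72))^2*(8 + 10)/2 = 126569478876204188224/13481711345025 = 9388235.34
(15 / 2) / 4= 15 / 8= 1.88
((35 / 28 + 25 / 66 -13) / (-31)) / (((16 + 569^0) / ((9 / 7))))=4503 / 162316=0.03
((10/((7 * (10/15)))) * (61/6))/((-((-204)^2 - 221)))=-61/115906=-0.00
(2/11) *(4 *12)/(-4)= -24/11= -2.18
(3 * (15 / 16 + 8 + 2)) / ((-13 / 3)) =-1575 / 208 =-7.57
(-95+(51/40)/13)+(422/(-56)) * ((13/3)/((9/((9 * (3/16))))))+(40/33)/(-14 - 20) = -1650954079/16336320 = -101.06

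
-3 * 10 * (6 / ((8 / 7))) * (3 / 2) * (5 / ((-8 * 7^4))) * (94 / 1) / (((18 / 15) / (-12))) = -158625 / 2744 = -57.81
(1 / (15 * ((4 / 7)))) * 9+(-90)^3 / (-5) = 2916021 / 20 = 145801.05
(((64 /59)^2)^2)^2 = 281474976710656 /146830437604321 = 1.92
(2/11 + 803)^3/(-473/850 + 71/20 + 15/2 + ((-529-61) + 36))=-390793496962500/409930697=-953316.01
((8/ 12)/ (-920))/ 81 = -1/ 111780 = -0.00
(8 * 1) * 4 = 32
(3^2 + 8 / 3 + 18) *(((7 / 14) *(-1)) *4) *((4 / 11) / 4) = -178 / 33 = -5.39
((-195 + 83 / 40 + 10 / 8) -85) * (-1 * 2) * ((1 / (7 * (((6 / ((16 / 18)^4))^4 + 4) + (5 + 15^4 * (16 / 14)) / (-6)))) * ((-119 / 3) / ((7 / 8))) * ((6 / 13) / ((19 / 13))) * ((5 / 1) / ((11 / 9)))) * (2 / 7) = 102130239812206067712 / 85535434548528702155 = 1.19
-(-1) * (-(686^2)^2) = -221460595216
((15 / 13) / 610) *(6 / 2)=9 / 1586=0.01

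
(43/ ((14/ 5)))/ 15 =43/ 42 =1.02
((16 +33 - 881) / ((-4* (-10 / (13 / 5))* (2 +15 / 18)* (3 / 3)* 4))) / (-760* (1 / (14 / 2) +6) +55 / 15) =42588 / 41634275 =0.00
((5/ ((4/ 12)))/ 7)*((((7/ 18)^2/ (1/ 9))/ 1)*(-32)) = -280/ 3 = -93.33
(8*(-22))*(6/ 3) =-352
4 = 4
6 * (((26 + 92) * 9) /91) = 6372 /91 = 70.02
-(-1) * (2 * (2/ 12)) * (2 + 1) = 1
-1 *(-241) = 241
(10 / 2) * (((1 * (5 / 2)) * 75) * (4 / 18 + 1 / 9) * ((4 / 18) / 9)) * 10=6250 / 81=77.16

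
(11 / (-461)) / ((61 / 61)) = -11 / 461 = -0.02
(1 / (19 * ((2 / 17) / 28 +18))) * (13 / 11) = 3094 / 895565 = 0.00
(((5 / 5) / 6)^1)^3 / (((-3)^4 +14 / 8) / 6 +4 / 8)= 0.00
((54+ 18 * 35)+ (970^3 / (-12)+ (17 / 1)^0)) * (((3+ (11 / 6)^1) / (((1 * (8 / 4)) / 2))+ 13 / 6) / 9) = -1597163365 / 27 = -59154198.70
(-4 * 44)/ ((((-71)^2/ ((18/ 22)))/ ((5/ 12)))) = -60/ 5041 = -0.01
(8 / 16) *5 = 2.50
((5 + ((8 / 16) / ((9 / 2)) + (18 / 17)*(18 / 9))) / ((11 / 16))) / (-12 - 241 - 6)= -2528 / 62271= -0.04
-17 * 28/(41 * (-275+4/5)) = 2380/56211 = 0.04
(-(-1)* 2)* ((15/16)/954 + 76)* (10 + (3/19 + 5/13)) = 83912381/52364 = 1602.48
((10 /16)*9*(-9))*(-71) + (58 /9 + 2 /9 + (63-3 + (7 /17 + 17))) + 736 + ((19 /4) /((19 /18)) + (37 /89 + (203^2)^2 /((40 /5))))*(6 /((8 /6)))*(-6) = -52029276018365 /9078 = -5731358891.65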